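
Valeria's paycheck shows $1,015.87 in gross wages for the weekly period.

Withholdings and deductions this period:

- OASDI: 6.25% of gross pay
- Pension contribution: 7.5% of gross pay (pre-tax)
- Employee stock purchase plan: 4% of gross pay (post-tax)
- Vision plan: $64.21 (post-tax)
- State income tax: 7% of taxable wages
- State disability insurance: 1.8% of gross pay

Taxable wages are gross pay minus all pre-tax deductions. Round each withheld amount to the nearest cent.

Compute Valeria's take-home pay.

$687.28

Pension contribution: $1,015.87 × 0.075 = $76.19
Taxable wages = $1,015.87 − $76.19 = $939.68
State income tax: $939.68 × 0.07 = $65.78
State disability insurance: $1,015.87 × 0.018 = $18.29
OASDI: $1,015.87 × 0.0625 = $63.49
Vision plan: $64.21
Employee stock purchase plan: $1,015.87 × 0.04 = $40.63
Total deductions = $76.19 + $65.78 + $18.29 + $63.49 + $64.21 + $40.63 = $328.59
Net pay = $1,015.87 − $328.59 = $687.28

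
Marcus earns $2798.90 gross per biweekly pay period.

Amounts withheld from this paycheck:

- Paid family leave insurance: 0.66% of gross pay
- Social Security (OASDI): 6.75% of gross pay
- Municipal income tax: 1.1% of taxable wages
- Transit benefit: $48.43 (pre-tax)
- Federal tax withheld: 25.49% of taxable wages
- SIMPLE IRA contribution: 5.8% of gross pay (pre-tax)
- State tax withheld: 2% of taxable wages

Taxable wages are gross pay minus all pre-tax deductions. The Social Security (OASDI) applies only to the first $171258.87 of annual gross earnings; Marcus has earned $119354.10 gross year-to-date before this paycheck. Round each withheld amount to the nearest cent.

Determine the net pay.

$1640.79

SIMPLE IRA contribution: $2798.90 × 0.058 = $162.34
Transit benefit: $48.43
Pre-tax total = $162.34 + $48.43 = $210.77
Taxable wages = $2798.90 − $210.77 = $2588.13
Municipal income tax: $2588.13 × 0.011 = $28.47
Federal tax withheld: $2588.13 × 0.2549 = $659.71
State tax withheld: $2588.13 × 0.02 = $51.76
Paid family leave insurance: $2798.90 × 0.0066 = $18.47
Social Security (OASDI): cap not yet reached, full $2798.90 is subject → $2798.90 × 0.0675 = $188.93
Total deductions = $162.34 + $48.43 + $28.47 + $659.71 + $51.76 + $18.47 + $188.93 = $1158.11
Net pay = $2798.90 − $1158.11 = $1640.79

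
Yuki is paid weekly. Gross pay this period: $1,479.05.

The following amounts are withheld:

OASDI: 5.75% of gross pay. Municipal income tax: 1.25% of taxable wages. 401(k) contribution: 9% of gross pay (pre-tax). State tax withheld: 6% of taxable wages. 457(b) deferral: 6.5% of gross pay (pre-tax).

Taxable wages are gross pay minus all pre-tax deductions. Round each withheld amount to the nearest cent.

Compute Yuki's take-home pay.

401(k) contribution: $1,479.05 × 0.09 = $133.11
457(b) deferral: $1,479.05 × 0.065 = $96.14
Pre-tax total = $133.11 + $96.14 = $229.25
Taxable wages = $1,479.05 − $229.25 = $1,249.80
Municipal income tax: $1,249.80 × 0.0125 = $15.62
State tax withheld: $1,249.80 × 0.06 = $74.99
OASDI: $1,479.05 × 0.0575 = $85.05
Total deductions = $133.11 + $96.14 + $15.62 + $74.99 + $85.05 = $404.91
Net pay = $1,479.05 − $404.91 = $1,074.14

$1,074.14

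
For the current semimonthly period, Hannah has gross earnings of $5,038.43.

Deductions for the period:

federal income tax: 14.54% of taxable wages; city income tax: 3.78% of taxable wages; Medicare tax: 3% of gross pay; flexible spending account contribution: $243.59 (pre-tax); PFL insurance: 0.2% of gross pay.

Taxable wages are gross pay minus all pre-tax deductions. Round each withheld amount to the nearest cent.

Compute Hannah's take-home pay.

Flexible spending account contribution: $243.59
Taxable wages = $5,038.43 − $243.59 = $4,794.84
Federal income tax: $4,794.84 × 0.1454 = $697.17
City income tax: $4,794.84 × 0.0378 = $181.24
PFL insurance: $5,038.43 × 0.002 = $10.08
Medicare tax: $5,038.43 × 0.03 = $151.15
Total deductions = $243.59 + $697.17 + $181.24 + $10.08 + $151.15 = $1,283.23
Net pay = $5,038.43 − $1,283.23 = $3,755.20

$3,755.20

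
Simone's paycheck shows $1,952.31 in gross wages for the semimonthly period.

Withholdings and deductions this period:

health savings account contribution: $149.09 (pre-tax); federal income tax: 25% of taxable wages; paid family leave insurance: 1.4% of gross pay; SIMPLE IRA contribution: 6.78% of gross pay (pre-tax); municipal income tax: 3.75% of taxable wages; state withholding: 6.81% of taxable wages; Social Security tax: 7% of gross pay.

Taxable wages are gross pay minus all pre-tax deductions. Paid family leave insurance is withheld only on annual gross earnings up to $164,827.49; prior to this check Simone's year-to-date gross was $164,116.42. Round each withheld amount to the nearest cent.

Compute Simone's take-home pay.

$930.09

SIMPLE IRA contribution: $1,952.31 × 0.0678 = $132.37
Health savings account contribution: $149.09
Pre-tax total = $132.37 + $149.09 = $281.46
Taxable wages = $1,952.31 − $281.46 = $1,670.85
Municipal income tax: $1,670.85 × 0.0375 = $62.66
State withholding: $1,670.85 × 0.0681 = $113.78
Federal income tax: $1,670.85 × 0.25 = $417.71
Paid family leave insurance: only $164,827.49 − $164,116.42 = $711.07 of this check is subject → $711.07 × 0.014 = $9.95
Social Security tax: $1,952.31 × 0.07 = $136.66
Total deductions = $132.37 + $149.09 + $62.66 + $113.78 + $417.71 + $9.95 + $136.66 = $1,022.22
Net pay = $1,952.31 − $1,022.22 = $930.09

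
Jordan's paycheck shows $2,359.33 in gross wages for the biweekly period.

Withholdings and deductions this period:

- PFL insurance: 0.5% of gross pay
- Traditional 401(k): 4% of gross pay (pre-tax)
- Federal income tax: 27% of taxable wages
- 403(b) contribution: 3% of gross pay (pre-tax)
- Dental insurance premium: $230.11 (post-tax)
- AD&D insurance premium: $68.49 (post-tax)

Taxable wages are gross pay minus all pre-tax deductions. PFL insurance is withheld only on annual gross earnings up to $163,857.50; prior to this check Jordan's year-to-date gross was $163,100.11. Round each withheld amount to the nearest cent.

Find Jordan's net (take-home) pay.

$1,299.36

Traditional 401(k): $2,359.33 × 0.04 = $94.37
403(b) contribution: $2,359.33 × 0.03 = $70.78
Pre-tax total = $94.37 + $70.78 = $165.15
Taxable wages = $2,359.33 − $165.15 = $2,194.18
Federal income tax: $2,194.18 × 0.27 = $592.43
PFL insurance: only $163,857.50 − $163,100.11 = $757.39 of this check is subject → $757.39 × 0.005 = $3.79
AD&D insurance premium: $68.49
Dental insurance premium: $230.11
Total deductions = $94.37 + $70.78 + $592.43 + $3.79 + $68.49 + $230.11 = $1,059.97
Net pay = $2,359.33 − $1,059.97 = $1,299.36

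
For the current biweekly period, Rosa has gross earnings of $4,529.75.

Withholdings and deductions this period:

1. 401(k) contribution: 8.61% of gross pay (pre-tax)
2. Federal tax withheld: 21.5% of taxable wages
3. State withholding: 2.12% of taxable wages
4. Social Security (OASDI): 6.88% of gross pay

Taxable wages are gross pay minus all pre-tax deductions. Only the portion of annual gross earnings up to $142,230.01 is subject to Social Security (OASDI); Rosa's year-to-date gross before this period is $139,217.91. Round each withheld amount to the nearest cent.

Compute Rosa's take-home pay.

$2,954.71

401(k) contribution: $4,529.75 × 0.0861 = $390.01
Taxable wages = $4,529.75 − $390.01 = $4,139.74
Federal tax withheld: $4,139.74 × 0.215 = $890.04
State withholding: $4,139.74 × 0.0212 = $87.76
Social Security (OASDI): only $142,230.01 − $139,217.91 = $3,012.10 of this check is subject → $3,012.10 × 0.0688 = $207.23
Total deductions = $390.01 + $890.04 + $87.76 + $207.23 = $1,575.04
Net pay = $4,529.75 − $1,575.04 = $2,954.71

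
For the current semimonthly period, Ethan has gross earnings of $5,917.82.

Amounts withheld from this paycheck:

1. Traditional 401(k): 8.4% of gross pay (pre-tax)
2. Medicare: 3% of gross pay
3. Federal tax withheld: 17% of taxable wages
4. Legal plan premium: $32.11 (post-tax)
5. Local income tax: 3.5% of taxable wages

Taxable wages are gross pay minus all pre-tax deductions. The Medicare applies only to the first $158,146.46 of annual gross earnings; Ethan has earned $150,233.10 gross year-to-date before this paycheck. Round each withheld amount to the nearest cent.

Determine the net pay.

$4,099.83

Traditional 401(k): $5,917.82 × 0.084 = $497.10
Taxable wages = $5,917.82 − $497.10 = $5,420.72
Local income tax: $5,420.72 × 0.035 = $189.73
Federal tax withheld: $5,420.72 × 0.17 = $921.52
Medicare: cap not yet reached, full $5,917.82 is subject → $5,917.82 × 0.03 = $177.53
Legal plan premium: $32.11
Total deductions = $497.10 + $189.73 + $921.52 + $177.53 + $32.11 = $1,817.99
Net pay = $5,917.82 − $1,817.99 = $4,099.83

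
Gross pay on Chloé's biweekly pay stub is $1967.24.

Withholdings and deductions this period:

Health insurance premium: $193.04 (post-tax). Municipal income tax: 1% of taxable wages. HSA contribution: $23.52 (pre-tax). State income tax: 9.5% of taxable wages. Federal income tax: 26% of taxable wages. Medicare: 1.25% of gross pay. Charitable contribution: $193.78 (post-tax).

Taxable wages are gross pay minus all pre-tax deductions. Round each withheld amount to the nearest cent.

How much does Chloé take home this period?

$822.85

HSA contribution: $23.52
Taxable wages = $1967.24 − $23.52 = $1943.72
Federal income tax: $1943.72 × 0.26 = $505.37
Municipal income tax: $1943.72 × 0.01 = $19.44
State income tax: $1943.72 × 0.095 = $184.65
Medicare: $1967.24 × 0.0125 = $24.59
Health insurance premium: $193.04
Charitable contribution: $193.78
Total deductions = $23.52 + $505.37 + $19.44 + $184.65 + $24.59 + $193.04 + $193.78 = $1144.39
Net pay = $1967.24 − $1144.39 = $822.85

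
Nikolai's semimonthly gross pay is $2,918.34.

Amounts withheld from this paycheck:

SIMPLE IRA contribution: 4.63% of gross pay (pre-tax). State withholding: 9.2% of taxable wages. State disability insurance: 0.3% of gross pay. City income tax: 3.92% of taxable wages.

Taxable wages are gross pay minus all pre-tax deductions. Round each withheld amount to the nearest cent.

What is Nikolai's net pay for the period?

$2,409.30

SIMPLE IRA contribution: $2,918.34 × 0.0463 = $135.12
Taxable wages = $2,918.34 − $135.12 = $2,783.22
State withholding: $2,783.22 × 0.092 = $256.06
City income tax: $2,783.22 × 0.0392 = $109.10
State disability insurance: $2,918.34 × 0.003 = $8.76
Total deductions = $135.12 + $256.06 + $109.10 + $8.76 = $509.04
Net pay = $2,918.34 − $509.04 = $2,409.30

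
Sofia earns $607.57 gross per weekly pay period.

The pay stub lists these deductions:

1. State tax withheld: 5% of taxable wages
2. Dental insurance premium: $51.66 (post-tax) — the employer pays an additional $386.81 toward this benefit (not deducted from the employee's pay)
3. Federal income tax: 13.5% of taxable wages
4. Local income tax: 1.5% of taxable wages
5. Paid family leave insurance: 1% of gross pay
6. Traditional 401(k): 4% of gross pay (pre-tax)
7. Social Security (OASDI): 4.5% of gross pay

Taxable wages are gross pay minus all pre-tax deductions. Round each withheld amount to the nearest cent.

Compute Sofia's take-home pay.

$381.54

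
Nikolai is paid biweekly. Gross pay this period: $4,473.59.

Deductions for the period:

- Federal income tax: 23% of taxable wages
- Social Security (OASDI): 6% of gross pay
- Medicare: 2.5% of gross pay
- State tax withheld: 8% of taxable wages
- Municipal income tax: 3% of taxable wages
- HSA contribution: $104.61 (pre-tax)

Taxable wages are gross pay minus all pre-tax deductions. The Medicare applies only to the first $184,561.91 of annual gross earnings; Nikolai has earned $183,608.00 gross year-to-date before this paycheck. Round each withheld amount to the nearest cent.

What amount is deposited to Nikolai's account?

$2,591.25

HSA contribution: $104.61
Taxable wages = $4,473.59 − $104.61 = $4,368.98
State tax withheld: $4,368.98 × 0.08 = $349.52
Municipal income tax: $4,368.98 × 0.03 = $131.07
Federal income tax: $4,368.98 × 0.23 = $1,004.87
Social Security (OASDI): $4,473.59 × 0.06 = $268.42
Medicare: only $184,561.91 − $183,608.00 = $953.91 of this check is subject → $953.91 × 0.025 = $23.85
Total deductions = $104.61 + $349.52 + $131.07 + $1,004.87 + $268.42 + $23.85 = $1,882.34
Net pay = $4,473.59 − $1,882.34 = $2,591.25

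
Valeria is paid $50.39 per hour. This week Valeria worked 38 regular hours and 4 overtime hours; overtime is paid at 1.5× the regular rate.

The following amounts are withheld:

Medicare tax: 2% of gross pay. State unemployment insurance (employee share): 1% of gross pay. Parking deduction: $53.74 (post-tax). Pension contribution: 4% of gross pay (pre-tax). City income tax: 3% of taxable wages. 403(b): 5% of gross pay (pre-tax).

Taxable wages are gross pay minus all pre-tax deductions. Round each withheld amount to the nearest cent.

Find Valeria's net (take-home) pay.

Regular pay: 38 × $50.39 = $1,914.82
Overtime pay: 4 × $50.39 × 1.5 = $302.34
Gross pay = $1,914.82 + $302.34 = $2,217.16
403(b): $2,217.16 × 0.05 = $110.86
Pension contribution: $2,217.16 × 0.04 = $88.69
Pre-tax total = $110.86 + $88.69 = $199.55
Taxable wages = $2,217.16 − $199.55 = $2,017.61
City income tax: $2,017.61 × 0.03 = $60.53
State unemployment insurance (employee share): $2,217.16 × 0.01 = $22.17
Medicare tax: $2,217.16 × 0.02 = $44.34
Parking deduction: $53.74
Total deductions = $110.86 + $88.69 + $60.53 + $22.17 + $44.34 + $53.74 = $380.33
Net pay = $2,217.16 − $380.33 = $1,836.83

$1,836.83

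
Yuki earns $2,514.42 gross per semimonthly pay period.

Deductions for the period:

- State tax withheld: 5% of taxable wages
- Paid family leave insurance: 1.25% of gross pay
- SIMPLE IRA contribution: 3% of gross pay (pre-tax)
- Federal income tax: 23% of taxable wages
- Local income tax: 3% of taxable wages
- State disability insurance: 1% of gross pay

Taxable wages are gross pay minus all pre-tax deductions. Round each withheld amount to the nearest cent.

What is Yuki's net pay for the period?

$1,626.33

SIMPLE IRA contribution: $2,514.42 × 0.03 = $75.43
Taxable wages = $2,514.42 − $75.43 = $2,438.99
Local income tax: $2,438.99 × 0.03 = $73.17
Federal income tax: $2,438.99 × 0.23 = $560.97
State tax withheld: $2,438.99 × 0.05 = $121.95
Paid family leave insurance: $2,514.42 × 0.0125 = $31.43
State disability insurance: $2,514.42 × 0.01 = $25.14
Total deductions = $75.43 + $73.17 + $560.97 + $121.95 + $31.43 + $25.14 = $888.09
Net pay = $2,514.42 − $888.09 = $1,626.33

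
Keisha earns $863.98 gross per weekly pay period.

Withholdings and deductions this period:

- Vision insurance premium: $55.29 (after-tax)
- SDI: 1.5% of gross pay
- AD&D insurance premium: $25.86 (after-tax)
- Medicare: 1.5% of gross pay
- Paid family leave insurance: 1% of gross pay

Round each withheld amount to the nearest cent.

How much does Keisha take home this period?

Medicare: $863.98 × 0.015 = $12.96
Paid family leave insurance: $863.98 × 0.01 = $8.64
SDI: $863.98 × 0.015 = $12.96
AD&D insurance premium: $25.86
Vision insurance premium: $55.29
Total deductions = $12.96 + $8.64 + $12.96 + $25.86 + $55.29 = $115.71
Net pay = $863.98 − $115.71 = $748.27

$748.27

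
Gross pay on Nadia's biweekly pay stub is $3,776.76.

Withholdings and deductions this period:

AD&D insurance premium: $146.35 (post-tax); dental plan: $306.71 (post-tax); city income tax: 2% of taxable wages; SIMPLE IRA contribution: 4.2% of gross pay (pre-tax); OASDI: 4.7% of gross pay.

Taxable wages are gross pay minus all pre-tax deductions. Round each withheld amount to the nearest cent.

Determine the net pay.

SIMPLE IRA contribution: $3,776.76 × 0.042 = $158.62
Taxable wages = $3,776.76 − $158.62 = $3,618.14
City income tax: $3,618.14 × 0.02 = $72.36
OASDI: $3,776.76 × 0.047 = $177.51
AD&D insurance premium: $146.35
Dental plan: $306.71
Total deductions = $158.62 + $72.36 + $177.51 + $146.35 + $306.71 = $861.55
Net pay = $3,776.76 − $861.55 = $2,915.21

$2,915.21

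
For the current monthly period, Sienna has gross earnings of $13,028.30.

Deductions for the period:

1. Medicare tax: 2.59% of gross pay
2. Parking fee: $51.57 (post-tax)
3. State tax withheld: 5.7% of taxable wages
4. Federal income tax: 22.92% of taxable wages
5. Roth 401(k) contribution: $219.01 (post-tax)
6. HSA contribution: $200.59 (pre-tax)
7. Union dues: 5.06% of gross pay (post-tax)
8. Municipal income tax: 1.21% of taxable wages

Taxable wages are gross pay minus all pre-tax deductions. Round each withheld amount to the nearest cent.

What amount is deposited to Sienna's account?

$7,733.96

HSA contribution: $200.59
Taxable wages = $13,028.30 − $200.59 = $12,827.71
State tax withheld: $12,827.71 × 0.057 = $731.18
Federal income tax: $12,827.71 × 0.2292 = $2,940.11
Municipal income tax: $12,827.71 × 0.0121 = $155.22
Medicare tax: $13,028.30 × 0.0259 = $337.43
Roth 401(k) contribution: $219.01
Parking fee: $51.57
Union dues: $13,028.30 × 0.0506 = $659.23
Total deductions = $200.59 + $731.18 + $2,940.11 + $155.22 + $337.43 + $219.01 + $51.57 + $659.23 = $5,294.34
Net pay = $13,028.30 − $5,294.34 = $7,733.96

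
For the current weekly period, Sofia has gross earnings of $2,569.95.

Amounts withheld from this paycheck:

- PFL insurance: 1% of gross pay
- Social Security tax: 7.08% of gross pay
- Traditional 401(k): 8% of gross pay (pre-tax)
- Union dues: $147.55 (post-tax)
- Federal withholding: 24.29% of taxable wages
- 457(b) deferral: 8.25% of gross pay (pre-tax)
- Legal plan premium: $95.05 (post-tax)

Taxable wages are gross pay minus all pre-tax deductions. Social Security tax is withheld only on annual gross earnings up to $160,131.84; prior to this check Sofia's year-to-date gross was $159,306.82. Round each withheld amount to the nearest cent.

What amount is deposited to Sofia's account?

457(b) deferral: $2,569.95 × 0.0825 = $212.02
Traditional 401(k): $2,569.95 × 0.08 = $205.60
Pre-tax total = $212.02 + $205.60 = $417.62
Taxable wages = $2,569.95 − $417.62 = $2,152.33
Federal withholding: $2,152.33 × 0.2429 = $522.80
PFL insurance: $2,569.95 × 0.01 = $25.70
Social Security tax: only $160,131.84 − $159,306.82 = $825.02 of this check is subject → $825.02 × 0.0708 = $58.41
Legal plan premium: $95.05
Union dues: $147.55
Total deductions = $212.02 + $205.60 + $522.80 + $25.70 + $58.41 + $95.05 + $147.55 = $1,267.13
Net pay = $2,569.95 − $1,267.13 = $1,302.82

$1,302.82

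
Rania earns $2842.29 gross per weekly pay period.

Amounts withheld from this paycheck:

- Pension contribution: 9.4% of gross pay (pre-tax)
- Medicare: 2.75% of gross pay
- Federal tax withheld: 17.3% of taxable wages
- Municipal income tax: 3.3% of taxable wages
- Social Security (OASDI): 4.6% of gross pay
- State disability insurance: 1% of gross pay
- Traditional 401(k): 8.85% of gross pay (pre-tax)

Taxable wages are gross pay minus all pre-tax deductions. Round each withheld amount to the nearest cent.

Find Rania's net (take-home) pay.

$1607.58

Pension contribution: $2842.29 × 0.094 = $267.18
Traditional 401(k): $2842.29 × 0.0885 = $251.54
Pre-tax total = $267.18 + $251.54 = $518.72
Taxable wages = $2842.29 − $518.72 = $2323.57
Municipal income tax: $2323.57 × 0.033 = $76.68
Federal tax withheld: $2323.57 × 0.173 = $401.98
Social Security (OASDI): $2842.29 × 0.046 = $130.75
State disability insurance: $2842.29 × 0.01 = $28.42
Medicare: $2842.29 × 0.0275 = $78.16
Total deductions = $267.18 + $251.54 + $76.68 + $401.98 + $130.75 + $28.42 + $78.16 = $1234.71
Net pay = $2842.29 − $1234.71 = $1607.58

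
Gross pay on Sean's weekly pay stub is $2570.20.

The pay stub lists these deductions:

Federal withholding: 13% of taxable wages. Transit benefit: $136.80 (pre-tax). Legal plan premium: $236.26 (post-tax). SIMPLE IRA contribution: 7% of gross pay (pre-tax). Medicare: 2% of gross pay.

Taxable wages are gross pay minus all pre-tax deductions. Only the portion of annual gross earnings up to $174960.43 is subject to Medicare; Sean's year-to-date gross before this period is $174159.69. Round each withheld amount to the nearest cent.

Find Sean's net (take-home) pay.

$1708.27

Transit benefit: $136.80
SIMPLE IRA contribution: $2570.20 × 0.07 = $179.91
Pre-tax total = $136.80 + $179.91 = $316.71
Taxable wages = $2570.20 − $316.71 = $2253.49
Federal withholding: $2253.49 × 0.13 = $292.95
Medicare: only $174960.43 − $174159.69 = $800.74 of this check is subject → $800.74 × 0.02 = $16.01
Legal plan premium: $236.26
Total deductions = $136.80 + $179.91 + $292.95 + $16.01 + $236.26 = $861.93
Net pay = $2570.20 − $861.93 = $1708.27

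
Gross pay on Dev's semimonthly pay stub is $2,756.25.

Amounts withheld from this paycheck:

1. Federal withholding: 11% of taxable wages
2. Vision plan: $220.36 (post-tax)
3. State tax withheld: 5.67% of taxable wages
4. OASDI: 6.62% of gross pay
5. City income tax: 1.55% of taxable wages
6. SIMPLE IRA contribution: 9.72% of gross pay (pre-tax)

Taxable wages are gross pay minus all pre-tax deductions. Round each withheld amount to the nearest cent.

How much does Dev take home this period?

SIMPLE IRA contribution: $2,756.25 × 0.0972 = $267.91
Taxable wages = $2,756.25 − $267.91 = $2,488.34
Federal withholding: $2,488.34 × 0.11 = $273.72
State tax withheld: $2,488.34 × 0.0567 = $141.09
City income tax: $2,488.34 × 0.0155 = $38.57
OASDI: $2,756.25 × 0.0662 = $182.46
Vision plan: $220.36
Total deductions = $267.91 + $273.72 + $141.09 + $38.57 + $182.46 + $220.36 = $1,124.11
Net pay = $2,756.25 − $1,124.11 = $1,632.14

$1,632.14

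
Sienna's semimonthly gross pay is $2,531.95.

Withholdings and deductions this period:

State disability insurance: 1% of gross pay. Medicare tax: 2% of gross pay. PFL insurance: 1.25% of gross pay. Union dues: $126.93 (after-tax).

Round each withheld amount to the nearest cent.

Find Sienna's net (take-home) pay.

PFL insurance: $2,531.95 × 0.0125 = $31.65
State disability insurance: $2,531.95 × 0.01 = $25.32
Medicare tax: $2,531.95 × 0.02 = $50.64
Union dues: $126.93
Total deductions = $31.65 + $25.32 + $50.64 + $126.93 = $234.54
Net pay = $2,531.95 − $234.54 = $2,297.41

$2,297.41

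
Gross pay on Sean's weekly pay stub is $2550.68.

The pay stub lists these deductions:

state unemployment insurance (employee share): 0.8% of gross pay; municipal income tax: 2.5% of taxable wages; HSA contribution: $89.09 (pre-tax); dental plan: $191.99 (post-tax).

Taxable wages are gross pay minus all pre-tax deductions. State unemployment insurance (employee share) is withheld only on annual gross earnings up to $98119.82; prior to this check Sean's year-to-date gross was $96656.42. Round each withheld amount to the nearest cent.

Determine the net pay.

$2196.35

HSA contribution: $89.09
Taxable wages = $2550.68 − $89.09 = $2461.59
Municipal income tax: $2461.59 × 0.025 = $61.54
State unemployment insurance (employee share): only $98119.82 − $96656.42 = $1463.40 of this check is subject → $1463.40 × 0.008 = $11.71
Dental plan: $191.99
Total deductions = $89.09 + $61.54 + $11.71 + $191.99 = $354.33
Net pay = $2550.68 − $354.33 = $2196.35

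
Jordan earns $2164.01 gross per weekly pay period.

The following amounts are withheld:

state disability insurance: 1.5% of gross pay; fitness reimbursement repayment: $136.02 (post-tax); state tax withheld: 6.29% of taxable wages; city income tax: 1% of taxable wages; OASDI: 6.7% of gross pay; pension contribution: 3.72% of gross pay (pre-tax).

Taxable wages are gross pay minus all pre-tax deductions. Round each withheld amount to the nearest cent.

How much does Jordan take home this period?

$1618.15

Pension contribution: $2164.01 × 0.0372 = $80.50
Taxable wages = $2164.01 − $80.50 = $2083.51
State tax withheld: $2083.51 × 0.0629 = $131.05
City income tax: $2083.51 × 0.01 = $20.84
OASDI: $2164.01 × 0.067 = $144.99
State disability insurance: $2164.01 × 0.015 = $32.46
Fitness reimbursement repayment: $136.02
Total deductions = $80.50 + $131.05 + $20.84 + $144.99 + $32.46 + $136.02 = $545.86
Net pay = $2164.01 − $545.86 = $1618.15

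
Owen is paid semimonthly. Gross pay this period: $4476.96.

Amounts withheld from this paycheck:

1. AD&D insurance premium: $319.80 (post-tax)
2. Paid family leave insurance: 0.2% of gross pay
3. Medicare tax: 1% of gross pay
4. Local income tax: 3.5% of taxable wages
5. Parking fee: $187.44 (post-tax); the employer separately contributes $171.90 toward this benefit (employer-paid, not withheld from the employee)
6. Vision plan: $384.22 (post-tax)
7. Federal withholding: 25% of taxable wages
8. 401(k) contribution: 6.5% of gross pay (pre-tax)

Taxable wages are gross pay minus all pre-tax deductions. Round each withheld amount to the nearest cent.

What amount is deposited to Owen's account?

401(k) contribution: $4476.96 × 0.065 = $291.00
Taxable wages = $4476.96 − $291.00 = $4185.96
Local income tax: $4185.96 × 0.035 = $146.51
Federal withholding: $4185.96 × 0.25 = $1046.49
Paid family leave insurance: $4476.96 × 0.002 = $8.95
Medicare tax: $4476.96 × 0.01 = $44.77
Vision plan: $384.22
Parking fee: $187.44
AD&D insurance premium: $319.80
(Employer's $171.90 toward parking fee is not withheld from the employee.)
Total deductions = $291.00 + $146.51 + $1046.49 + $8.95 + $44.77 + $384.22 + $187.44 + $319.80 = $2429.18
Net pay = $4476.96 − $2429.18 = $2047.78

$2047.78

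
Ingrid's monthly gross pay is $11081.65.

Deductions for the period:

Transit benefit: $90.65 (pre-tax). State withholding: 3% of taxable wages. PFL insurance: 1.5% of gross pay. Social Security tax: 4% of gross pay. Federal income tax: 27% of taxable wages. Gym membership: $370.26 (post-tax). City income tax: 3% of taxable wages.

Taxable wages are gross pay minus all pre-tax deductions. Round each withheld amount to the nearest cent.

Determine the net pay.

Transit benefit: $90.65
Taxable wages = $11081.65 − $90.65 = $10991.00
City income tax: $10991.00 × 0.03 = $329.73
State withholding: $10991.00 × 0.03 = $329.73
Federal income tax: $10991.00 × 0.27 = $2967.57
PFL insurance: $11081.65 × 0.015 = $166.22
Social Security tax: $11081.65 × 0.04 = $443.27
Gym membership: $370.26
Total deductions = $90.65 + $329.73 + $329.73 + $2967.57 + $166.22 + $443.27 + $370.26 = $4697.43
Net pay = $11081.65 − $4697.43 = $6384.22

$6384.22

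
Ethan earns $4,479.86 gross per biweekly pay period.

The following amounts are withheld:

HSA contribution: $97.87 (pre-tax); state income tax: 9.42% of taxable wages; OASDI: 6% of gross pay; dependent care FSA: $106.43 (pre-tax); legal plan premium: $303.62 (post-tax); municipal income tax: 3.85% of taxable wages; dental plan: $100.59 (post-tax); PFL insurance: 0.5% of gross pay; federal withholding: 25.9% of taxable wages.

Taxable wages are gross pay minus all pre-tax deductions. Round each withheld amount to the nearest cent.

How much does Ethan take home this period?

Dependent care FSA: $106.43
HSA contribution: $97.87
Pre-tax total = $106.43 + $97.87 = $204.30
Taxable wages = $4,479.86 − $204.30 = $4,275.56
State income tax: $4,275.56 × 0.0942 = $402.76
Federal withholding: $4,275.56 × 0.259 = $1,107.37
Municipal income tax: $4,275.56 × 0.0385 = $164.61
OASDI: $4,479.86 × 0.06 = $268.79
PFL insurance: $4,479.86 × 0.005 = $22.40
Legal plan premium: $303.62
Dental plan: $100.59
Total deductions = $106.43 + $97.87 + $402.76 + $1,107.37 + $164.61 + $268.79 + $22.40 + $303.62 + $100.59 = $2,574.44
Net pay = $4,479.86 − $2,574.44 = $1,905.42

$1,905.42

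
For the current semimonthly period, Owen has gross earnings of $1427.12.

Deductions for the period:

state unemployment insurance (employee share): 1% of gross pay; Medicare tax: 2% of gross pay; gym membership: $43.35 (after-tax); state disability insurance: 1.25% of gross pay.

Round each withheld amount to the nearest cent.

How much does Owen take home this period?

State unemployment insurance (employee share): $1427.12 × 0.01 = $14.27
Medicare tax: $1427.12 × 0.02 = $28.54
State disability insurance: $1427.12 × 0.0125 = $17.84
Gym membership: $43.35
Total deductions = $14.27 + $28.54 + $17.84 + $43.35 = $104.00
Net pay = $1427.12 − $104.00 = $1323.12

$1323.12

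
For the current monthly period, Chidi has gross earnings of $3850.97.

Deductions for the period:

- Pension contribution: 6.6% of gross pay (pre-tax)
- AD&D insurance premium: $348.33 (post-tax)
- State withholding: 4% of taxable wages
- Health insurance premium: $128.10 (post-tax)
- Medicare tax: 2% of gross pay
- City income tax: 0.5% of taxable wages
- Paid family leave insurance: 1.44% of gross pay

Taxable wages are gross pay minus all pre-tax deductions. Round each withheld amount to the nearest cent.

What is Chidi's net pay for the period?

$2826.06

Pension contribution: $3850.97 × 0.066 = $254.16
Taxable wages = $3850.97 − $254.16 = $3596.81
City income tax: $3596.81 × 0.005 = $17.98
State withholding: $3596.81 × 0.04 = $143.87
Paid family leave insurance: $3850.97 × 0.0144 = $55.45
Medicare tax: $3850.97 × 0.02 = $77.02
Health insurance premium: $128.10
AD&D insurance premium: $348.33
Total deductions = $254.16 + $17.98 + $143.87 + $55.45 + $77.02 + $128.10 + $348.33 = $1024.91
Net pay = $3850.97 − $1024.91 = $2826.06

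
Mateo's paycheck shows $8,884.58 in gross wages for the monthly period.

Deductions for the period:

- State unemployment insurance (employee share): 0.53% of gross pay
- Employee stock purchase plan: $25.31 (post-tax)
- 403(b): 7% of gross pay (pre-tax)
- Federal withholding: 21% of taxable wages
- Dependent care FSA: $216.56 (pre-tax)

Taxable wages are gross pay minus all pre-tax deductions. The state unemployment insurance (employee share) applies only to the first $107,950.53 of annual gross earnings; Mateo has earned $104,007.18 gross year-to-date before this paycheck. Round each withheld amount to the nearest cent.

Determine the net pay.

Dependent care FSA: $216.56
403(b): $8,884.58 × 0.07 = $621.92
Pre-tax total = $216.56 + $621.92 = $838.48
Taxable wages = $8,884.58 − $838.48 = $8,046.10
Federal withholding: $8,046.10 × 0.21 = $1,689.68
State unemployment insurance (employee share): only $107,950.53 − $104,007.18 = $3,943.35 of this check is subject → $3,943.35 × 0.0053 = $20.90
Employee stock purchase plan: $25.31
Total deductions = $216.56 + $621.92 + $1,689.68 + $20.90 + $25.31 = $2,574.37
Net pay = $8,884.58 − $2,574.37 = $6,310.21

$6,310.21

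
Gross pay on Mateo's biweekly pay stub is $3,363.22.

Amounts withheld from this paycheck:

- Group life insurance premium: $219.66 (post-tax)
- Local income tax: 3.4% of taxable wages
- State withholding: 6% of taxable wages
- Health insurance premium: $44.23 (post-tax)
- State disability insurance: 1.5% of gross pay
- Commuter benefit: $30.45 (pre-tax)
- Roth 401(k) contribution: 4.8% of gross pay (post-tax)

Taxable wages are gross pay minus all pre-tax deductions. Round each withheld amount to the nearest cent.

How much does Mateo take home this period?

Commuter benefit: $30.45
Taxable wages = $3,363.22 − $30.45 = $3,332.77
Local income tax: $3,332.77 × 0.034 = $113.31
State withholding: $3,332.77 × 0.06 = $199.97
State disability insurance: $3,363.22 × 0.015 = $50.45
Roth 401(k) contribution: $3,363.22 × 0.048 = $161.43
Group life insurance premium: $219.66
Health insurance premium: $44.23
Total deductions = $30.45 + $113.31 + $199.97 + $50.45 + $161.43 + $219.66 + $44.23 = $819.50
Net pay = $3,363.22 − $819.50 = $2,543.72

$2,543.72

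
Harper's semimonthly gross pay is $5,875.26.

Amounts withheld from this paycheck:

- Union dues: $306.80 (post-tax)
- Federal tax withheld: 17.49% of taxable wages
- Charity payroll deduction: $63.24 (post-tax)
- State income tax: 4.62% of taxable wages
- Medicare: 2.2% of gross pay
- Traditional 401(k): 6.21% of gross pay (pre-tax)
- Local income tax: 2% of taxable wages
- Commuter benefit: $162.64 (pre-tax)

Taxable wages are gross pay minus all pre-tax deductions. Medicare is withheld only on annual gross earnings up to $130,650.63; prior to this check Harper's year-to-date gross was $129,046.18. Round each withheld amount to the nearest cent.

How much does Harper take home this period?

$3,653.08

Traditional 401(k): $5,875.26 × 0.0621 = $364.85
Commuter benefit: $162.64
Pre-tax total = $364.85 + $162.64 = $527.49
Taxable wages = $5,875.26 − $527.49 = $5,347.77
State income tax: $5,347.77 × 0.0462 = $247.07
Federal tax withheld: $5,347.77 × 0.1749 = $935.32
Local income tax: $5,347.77 × 0.02 = $106.96
Medicare: only $130,650.63 − $129,046.18 = $1,604.45 of this check is subject → $1,604.45 × 0.022 = $35.30
Charity payroll deduction: $63.24
Union dues: $306.80
Total deductions = $364.85 + $162.64 + $247.07 + $935.32 + $106.96 + $35.30 + $63.24 + $306.80 = $2,222.18
Net pay = $5,875.26 − $2,222.18 = $3,653.08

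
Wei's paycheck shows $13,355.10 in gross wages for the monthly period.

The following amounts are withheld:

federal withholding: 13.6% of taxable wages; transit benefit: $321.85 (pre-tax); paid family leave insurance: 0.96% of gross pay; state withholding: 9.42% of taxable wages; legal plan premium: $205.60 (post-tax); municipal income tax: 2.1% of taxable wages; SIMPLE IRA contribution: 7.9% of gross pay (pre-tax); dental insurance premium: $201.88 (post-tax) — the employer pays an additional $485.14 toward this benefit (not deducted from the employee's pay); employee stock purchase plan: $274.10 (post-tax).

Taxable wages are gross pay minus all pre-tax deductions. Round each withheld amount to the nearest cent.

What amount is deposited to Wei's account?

SIMPLE IRA contribution: $13,355.10 × 0.079 = $1,055.05
Transit benefit: $321.85
Pre-tax total = $1,055.05 + $321.85 = $1,376.90
Taxable wages = $13,355.10 − $1,376.90 = $11,978.20
Federal withholding: $11,978.20 × 0.136 = $1,629.04
State withholding: $11,978.20 × 0.0942 = $1,128.35
Municipal income tax: $11,978.20 × 0.021 = $251.54
Paid family leave insurance: $13,355.10 × 0.0096 = $128.21
Dental insurance premium: $201.88
Legal plan premium: $205.60
Employee stock purchase plan: $274.10
(Employer's $485.14 toward dental insurance premium is not withheld from the employee.)
Total deductions = $1,055.05 + $321.85 + $1,629.04 + $1,128.35 + $251.54 + $128.21 + $201.88 + $205.60 + $274.10 = $5,195.62
Net pay = $13,355.10 − $5,195.62 = $8,159.48

$8,159.48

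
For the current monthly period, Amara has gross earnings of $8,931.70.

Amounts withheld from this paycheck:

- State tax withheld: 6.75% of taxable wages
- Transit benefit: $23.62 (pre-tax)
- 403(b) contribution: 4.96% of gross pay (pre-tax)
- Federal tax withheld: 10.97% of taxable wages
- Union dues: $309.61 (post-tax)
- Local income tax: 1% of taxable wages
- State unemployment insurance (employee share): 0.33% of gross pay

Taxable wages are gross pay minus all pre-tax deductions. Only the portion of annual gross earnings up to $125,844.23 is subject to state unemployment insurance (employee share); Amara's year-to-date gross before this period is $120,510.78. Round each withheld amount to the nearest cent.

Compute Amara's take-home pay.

$6,553.20

Transit benefit: $23.62
403(b) contribution: $8,931.70 × 0.0496 = $443.01
Pre-tax total = $23.62 + $443.01 = $466.63
Taxable wages = $8,931.70 − $466.63 = $8,465.07
Federal tax withheld: $8,465.07 × 0.1097 = $928.62
State tax withheld: $8,465.07 × 0.0675 = $571.39
Local income tax: $8,465.07 × 0.01 = $84.65
State unemployment insurance (employee share): only $125,844.23 − $120,510.78 = $5,333.45 of this check is subject → $5,333.45 × 0.0033 = $17.60
Union dues: $309.61
Total deductions = $23.62 + $443.01 + $928.62 + $571.39 + $84.65 + $17.60 + $309.61 = $2,378.50
Net pay = $8,931.70 − $2,378.50 = $6,553.20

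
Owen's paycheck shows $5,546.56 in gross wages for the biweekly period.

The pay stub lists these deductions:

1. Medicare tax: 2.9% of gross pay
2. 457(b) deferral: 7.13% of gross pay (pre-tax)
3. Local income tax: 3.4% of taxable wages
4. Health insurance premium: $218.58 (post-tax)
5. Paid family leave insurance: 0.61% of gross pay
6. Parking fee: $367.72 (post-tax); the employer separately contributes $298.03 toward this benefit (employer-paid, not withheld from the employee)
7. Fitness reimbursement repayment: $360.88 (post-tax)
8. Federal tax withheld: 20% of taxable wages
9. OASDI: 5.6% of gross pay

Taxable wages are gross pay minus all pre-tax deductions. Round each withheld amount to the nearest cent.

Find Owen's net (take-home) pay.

$2,493.26

457(b) deferral: $5,546.56 × 0.0713 = $395.47
Taxable wages = $5,546.56 − $395.47 = $5,151.09
Local income tax: $5,151.09 × 0.034 = $175.14
Federal tax withheld: $5,151.09 × 0.2 = $1,030.22
Paid family leave insurance: $5,546.56 × 0.0061 = $33.83
OASDI: $5,546.56 × 0.056 = $310.61
Medicare tax: $5,546.56 × 0.029 = $160.85
Parking fee: $367.72
Fitness reimbursement repayment: $360.88
Health insurance premium: $218.58
(Employer's $298.03 toward parking fee is not withheld from the employee.)
Total deductions = $395.47 + $175.14 + $1,030.22 + $33.83 + $310.61 + $160.85 + $367.72 + $360.88 + $218.58 = $3,053.30
Net pay = $5,546.56 − $3,053.30 = $2,493.26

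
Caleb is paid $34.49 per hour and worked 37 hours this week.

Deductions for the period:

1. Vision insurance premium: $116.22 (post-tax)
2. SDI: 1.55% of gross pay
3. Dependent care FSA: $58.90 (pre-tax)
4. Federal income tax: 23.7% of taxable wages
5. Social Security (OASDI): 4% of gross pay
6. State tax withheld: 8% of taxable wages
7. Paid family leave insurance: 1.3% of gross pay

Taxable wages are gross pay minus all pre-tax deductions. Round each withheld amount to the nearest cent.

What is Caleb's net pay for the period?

$627.73

Gross pay: 37 × $34.49 = $1,276.13
Dependent care FSA: $58.90
Taxable wages = $1,276.13 − $58.90 = $1,217.23
State tax withheld: $1,217.23 × 0.08 = $97.38
Federal income tax: $1,217.23 × 0.237 = $288.48
SDI: $1,276.13 × 0.0155 = $19.78
Social Security (OASDI): $1,276.13 × 0.04 = $51.05
Paid family leave insurance: $1,276.13 × 0.013 = $16.59
Vision insurance premium: $116.22
Total deductions = $58.90 + $97.38 + $288.48 + $19.78 + $51.05 + $16.59 + $116.22 = $648.40
Net pay = $1,276.13 − $648.40 = $627.73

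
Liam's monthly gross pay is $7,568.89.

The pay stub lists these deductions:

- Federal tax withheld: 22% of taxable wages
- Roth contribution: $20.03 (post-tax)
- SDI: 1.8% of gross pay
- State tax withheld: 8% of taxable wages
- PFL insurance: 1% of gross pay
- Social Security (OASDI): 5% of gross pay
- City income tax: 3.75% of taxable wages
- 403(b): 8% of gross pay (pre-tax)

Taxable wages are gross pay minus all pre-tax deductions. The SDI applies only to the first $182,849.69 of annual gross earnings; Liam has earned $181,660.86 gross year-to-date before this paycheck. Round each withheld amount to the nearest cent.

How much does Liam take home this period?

403(b): $7,568.89 × 0.08 = $605.51
Taxable wages = $7,568.89 − $605.51 = $6,963.38
Federal tax withheld: $6,963.38 × 0.22 = $1,531.94
City income tax: $6,963.38 × 0.0375 = $261.13
State tax withheld: $6,963.38 × 0.08 = $557.07
PFL insurance: $7,568.89 × 0.01 = $75.69
Social Security (OASDI): $7,568.89 × 0.05 = $378.44
SDI: only $182,849.69 − $181,660.86 = $1,188.83 of this check is subject → $1,188.83 × 0.018 = $21.40
Roth contribution: $20.03
Total deductions = $605.51 + $1,531.94 + $261.13 + $557.07 + $75.69 + $378.44 + $21.40 + $20.03 = $3,451.21
Net pay = $7,568.89 − $3,451.21 = $4,117.68

$4,117.68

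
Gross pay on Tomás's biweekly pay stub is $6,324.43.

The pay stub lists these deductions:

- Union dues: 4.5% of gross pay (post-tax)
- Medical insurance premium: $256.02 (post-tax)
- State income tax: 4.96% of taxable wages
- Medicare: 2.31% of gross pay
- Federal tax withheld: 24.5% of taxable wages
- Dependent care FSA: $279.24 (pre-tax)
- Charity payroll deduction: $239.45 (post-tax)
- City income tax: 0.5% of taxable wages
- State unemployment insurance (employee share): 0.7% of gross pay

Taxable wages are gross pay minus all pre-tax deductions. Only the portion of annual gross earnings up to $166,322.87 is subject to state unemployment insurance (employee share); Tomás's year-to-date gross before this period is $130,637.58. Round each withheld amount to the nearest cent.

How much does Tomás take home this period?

$3,263.62

Dependent care FSA: $279.24
Taxable wages = $6,324.43 − $279.24 = $6,045.19
State income tax: $6,045.19 × 0.0496 = $299.84
Federal tax withheld: $6,045.19 × 0.245 = $1,481.07
City income tax: $6,045.19 × 0.005 = $30.23
State unemployment insurance (employee share): cap not yet reached, full $6,324.43 is subject → $6,324.43 × 0.007 = $44.27
Medicare: $6,324.43 × 0.0231 = $146.09
Union dues: $6,324.43 × 0.045 = $284.60
Charity payroll deduction: $239.45
Medical insurance premium: $256.02
Total deductions = $279.24 + $299.84 + $1,481.07 + $30.23 + $44.27 + $146.09 + $284.60 + $239.45 + $256.02 = $3,060.81
Net pay = $6,324.43 − $3,060.81 = $3,263.62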